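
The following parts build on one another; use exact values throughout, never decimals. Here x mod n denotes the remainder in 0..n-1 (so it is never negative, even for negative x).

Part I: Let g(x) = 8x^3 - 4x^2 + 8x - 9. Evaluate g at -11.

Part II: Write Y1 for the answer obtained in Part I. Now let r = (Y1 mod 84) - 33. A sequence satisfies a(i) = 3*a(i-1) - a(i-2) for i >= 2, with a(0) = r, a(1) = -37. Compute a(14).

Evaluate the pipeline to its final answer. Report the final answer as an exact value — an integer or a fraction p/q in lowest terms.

-11030649

Part I: 8*(-11)^3 - 4*(-11)^2 + 8*(-11)^1 - 9 = (-10648) + (-484) + (-88) + (-9) = -11229; answer -11229
Part II: Y1 = -11229; r = -6; a(2) = 3*(-37) - 1*(-6) = -105; iterating: a(2)=-105, a(3)=-278, a(4)=-729, a(5)=-1909, a(6)=-4998, a(7)=-13085, a(8)=-34257, a(9)=-89686, a(10)=-234801, a(11)=-614717, a(12)=-1609350, a(13)=-4213333, a(14)=-11030649; answer -11030649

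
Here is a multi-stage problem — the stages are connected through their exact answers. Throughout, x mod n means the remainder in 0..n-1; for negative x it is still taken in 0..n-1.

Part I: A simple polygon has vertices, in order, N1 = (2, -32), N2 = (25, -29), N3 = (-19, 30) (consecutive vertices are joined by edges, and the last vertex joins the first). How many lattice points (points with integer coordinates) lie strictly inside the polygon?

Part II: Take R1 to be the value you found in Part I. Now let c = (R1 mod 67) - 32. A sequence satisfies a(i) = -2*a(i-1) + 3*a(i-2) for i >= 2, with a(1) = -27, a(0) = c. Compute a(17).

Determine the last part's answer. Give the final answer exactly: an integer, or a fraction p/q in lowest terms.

Part I: cross terms: (2*-29 - 25*-32)=742, (25*30 - -19*-29)=199, (-19*-32 - 2*30)=548; twice the area = |1489| = 1489; area = 1489/2; boundary points = 1 + 1 + 1 = 3; strictly interior points = area - boundary/2 + 1 = 744; answer 744
Part II: R1 = 744; c = -25; a(2) = -2*(-27) + 3*(-25) = -21; iterating: a(2)=-21, a(3)=-39, a(4)=15, a(5)=-147, a(6)=339, a(7)=-1119, a(8)=3255, a(9)=-9867, a(10)=29499, a(11)=-88599, a(12)=265695, a(13)=-797187, a(14)=2391459, a(15)=-7174479, a(16)=21523335, a(17)=-64570107; answer -64570107

-64570107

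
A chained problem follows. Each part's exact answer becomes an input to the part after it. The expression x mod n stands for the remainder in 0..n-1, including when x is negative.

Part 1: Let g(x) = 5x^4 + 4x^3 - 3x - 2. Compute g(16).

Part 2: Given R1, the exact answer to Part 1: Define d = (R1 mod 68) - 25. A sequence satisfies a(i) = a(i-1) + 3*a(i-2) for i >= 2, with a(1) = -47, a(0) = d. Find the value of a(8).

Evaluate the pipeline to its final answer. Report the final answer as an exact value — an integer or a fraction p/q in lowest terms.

-16892

Part 1: 5*(16)^4 + 4*(16)^3 - 3*(16)^1 - 2 = (327680) + (16384) + (-48) + (-2) = 344014; answer 344014
Part 2: R1 = 344014; d = -23; a(2) = 1*(-47) + 3*(-23) = -116; iterating: a(2)=-116, a(3)=-257, a(4)=-605, a(5)=-1376, a(6)=-3191, a(7)=-7319, a(8)=-16892; answer -16892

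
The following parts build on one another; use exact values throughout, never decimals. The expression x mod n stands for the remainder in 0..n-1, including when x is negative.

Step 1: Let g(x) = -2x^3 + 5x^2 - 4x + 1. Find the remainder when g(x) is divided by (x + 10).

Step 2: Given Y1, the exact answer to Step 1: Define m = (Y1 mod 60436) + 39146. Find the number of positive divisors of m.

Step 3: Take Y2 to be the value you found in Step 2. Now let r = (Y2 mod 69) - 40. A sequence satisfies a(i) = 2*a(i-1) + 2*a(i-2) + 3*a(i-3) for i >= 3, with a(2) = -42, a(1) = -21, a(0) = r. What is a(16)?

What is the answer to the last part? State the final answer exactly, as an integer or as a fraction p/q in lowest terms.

Step 1: remainder = value at the root: -2*(-10)^3 + 5*(-10)^2 - 4*(-10)^1 + 1 = (2000) + (500) + (40) + (1) = 2541; answer 2541
Step 2: Y1 = 2541; m = 41687; 41687 is prime, so its only divisors are 1 and 41687; count = 2; answer 2
Step 3: Y2 = 2; r = -38; a(3) = 2*(-42) + 2*(-21) + 3*(-38) = -240; iterating: a(3)=-240, a(4)=-627, a(5)=-1860, a(6)=-5694, a(7)=-16989, a(8)=-50946, a(9)=-152952, a(10)=-458763, a(11)=-1376268, a(12)=-4128918, a(13)=-12386661, a(14)=-37159962, a(15)=-111480000, a(16)=-334439907; answer -334439907

-334439907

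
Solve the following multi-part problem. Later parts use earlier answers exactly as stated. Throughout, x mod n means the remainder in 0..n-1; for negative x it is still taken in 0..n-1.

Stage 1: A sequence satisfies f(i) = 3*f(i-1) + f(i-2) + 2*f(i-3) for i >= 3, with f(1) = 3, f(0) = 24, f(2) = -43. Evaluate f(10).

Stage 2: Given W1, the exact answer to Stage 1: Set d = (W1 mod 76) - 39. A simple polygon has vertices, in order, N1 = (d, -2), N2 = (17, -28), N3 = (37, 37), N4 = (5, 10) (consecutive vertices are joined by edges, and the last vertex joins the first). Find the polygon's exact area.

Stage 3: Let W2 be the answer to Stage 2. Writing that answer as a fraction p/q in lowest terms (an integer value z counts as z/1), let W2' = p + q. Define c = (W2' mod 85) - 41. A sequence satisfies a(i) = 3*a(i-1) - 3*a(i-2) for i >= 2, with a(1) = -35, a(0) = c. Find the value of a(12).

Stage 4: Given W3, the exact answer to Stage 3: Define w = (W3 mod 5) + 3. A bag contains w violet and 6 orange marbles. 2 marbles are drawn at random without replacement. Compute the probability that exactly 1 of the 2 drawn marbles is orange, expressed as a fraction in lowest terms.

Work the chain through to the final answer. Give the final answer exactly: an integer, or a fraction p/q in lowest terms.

6/11

Stage 1: f(3) = 3*(-43) + 1*(3) + 2*(24) = -78; iterating: f(3)=-78, f(4)=-271, f(5)=-977, f(6)=-3358, f(7)=-11593, f(8)=-40091, f(9)=-138582, f(10)=-479023; answer -479023
Stage 2: W1 = -479023; d = -34; cross terms: (-34*-28 - 17*-2)=986, (17*37 - 37*-28)=1665, (37*10 - 5*37)=185, (5*-2 - -34*10)=330; twice the area = |3166| = 3166; area = 1583; answer 1583
Stage 3: W2 = 1583; threaded value p + q = 1584; c = 13; a(2) = 3*(-35) - 3*(13) = -144; iterating: a(2)=-144, a(3)=-327, a(4)=-549, a(5)=-666, a(6)=-351, a(7)=945, a(8)=3888, a(9)=8829, a(10)=14823, a(11)=17982, a(12)=9477; answer 9477
Stage 4: W3 = 9477; w = 5; total draws C(11,2) = 55; favorable C(6,1)*C(5,1) = 30; P = 6/11; answer 6/11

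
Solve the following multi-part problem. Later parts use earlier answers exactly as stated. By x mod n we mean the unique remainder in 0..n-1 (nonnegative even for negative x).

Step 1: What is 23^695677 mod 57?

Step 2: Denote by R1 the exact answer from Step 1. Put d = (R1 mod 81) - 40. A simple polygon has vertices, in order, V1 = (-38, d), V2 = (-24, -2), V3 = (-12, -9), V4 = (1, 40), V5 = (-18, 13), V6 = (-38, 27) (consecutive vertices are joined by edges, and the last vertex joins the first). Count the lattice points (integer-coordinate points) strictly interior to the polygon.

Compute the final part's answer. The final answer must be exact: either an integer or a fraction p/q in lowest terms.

721

Step 1: squarings mod 57: 23^1=23, 23^2=16, 23^4=28, 23^8=43, 23^16=25, 23^32=55, 23^64=4, 23^128=16, 23^256=28, 23^512=43, 23^1024=25, 23^2048=55, 23^4096=4, 23^8192=16, 23^16384=28, 23^32768=43, 23^65536=25, 23^131072=55, 23^262144=4, 23^524288=16; 23^695677 = 23^1 * 23^4 * 23^8 * 23^16 * 23^32 * 23^64 * 23^256 * 23^1024 * 23^2048 * 23^4096 * 23^32768 * 23^131072 * 23^524288 = 47 (mod 57); answer 47
Step 2: R1 = 47; d = 7; cross terms: (-38*-2 - -24*7)=244, (-24*-9 - -12*-2)=192, (-12*40 - 1*-9)=-471, (1*13 - -18*40)=733, (-18*27 - -38*13)=8, (-38*7 - -38*27)=760; twice the area = |1466| = 1466; area = 733; boundary points = 1 + 1 + 1 + 1 + 2 + 20 = 26; strictly interior points = area - boundary/2 + 1 = 721; answer 721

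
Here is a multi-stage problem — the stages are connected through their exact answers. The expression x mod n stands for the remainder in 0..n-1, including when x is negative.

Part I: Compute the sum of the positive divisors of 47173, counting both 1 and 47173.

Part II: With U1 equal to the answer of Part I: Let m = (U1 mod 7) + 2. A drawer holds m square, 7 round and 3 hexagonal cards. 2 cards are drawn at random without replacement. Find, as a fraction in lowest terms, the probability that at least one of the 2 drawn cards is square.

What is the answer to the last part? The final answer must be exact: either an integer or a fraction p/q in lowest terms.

Part I: 47173 = 7 * 23 * 293; sigma = (1 + 7) * (1 + 23) * (1 + 293) = 8 * 24 * 294 = 56448; answer 56448
Part II: U1 = 56448; m = 2; total draws C(12,2) = 66; complement C(10,2) = 45; favorable 66 - 45 = 21; P = 7/22; answer 7/22

7/22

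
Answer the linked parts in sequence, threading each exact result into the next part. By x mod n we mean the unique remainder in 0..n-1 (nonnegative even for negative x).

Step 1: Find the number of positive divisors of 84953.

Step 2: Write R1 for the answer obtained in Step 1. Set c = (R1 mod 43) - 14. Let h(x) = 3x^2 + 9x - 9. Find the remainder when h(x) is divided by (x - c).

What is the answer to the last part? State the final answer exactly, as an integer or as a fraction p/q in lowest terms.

201

Step 1: 84953 = 11 * 7723; number of divisors = (1+1) * (1+1) = 4; answer 4
Step 2: R1 = 4; c = -10; remainder = value at the root: 3*(-10)^2 + 9*(-10)^1 - 9 = (300) + (-90) + (-9) = 201; answer 201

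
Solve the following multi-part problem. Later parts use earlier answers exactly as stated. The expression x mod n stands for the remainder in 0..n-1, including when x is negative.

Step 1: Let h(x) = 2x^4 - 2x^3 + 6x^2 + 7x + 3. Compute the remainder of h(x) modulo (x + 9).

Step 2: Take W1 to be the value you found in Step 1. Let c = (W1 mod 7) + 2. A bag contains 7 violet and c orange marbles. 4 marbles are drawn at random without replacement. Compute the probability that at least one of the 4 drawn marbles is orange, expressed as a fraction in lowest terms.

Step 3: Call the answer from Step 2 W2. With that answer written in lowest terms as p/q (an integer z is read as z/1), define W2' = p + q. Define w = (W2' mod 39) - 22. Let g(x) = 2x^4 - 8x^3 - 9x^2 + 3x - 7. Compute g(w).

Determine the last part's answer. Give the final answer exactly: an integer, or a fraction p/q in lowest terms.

Step 1: remainder = value at the root: 2*(-9)^4 - 2*(-9)^3 + 6*(-9)^2 + 7*(-9)^1 + 3 = (13122) + (1458) + (486) + (-63) + (3) = 15006; answer 15006
Step 2: W1 = 15006; c = 7; total draws C(14,4) = 1001; complement C(7,4) = 35; favorable 1001 - 35 = 966; P = 138/143; answer 138/143
Step 3: W2 = 138/143; threaded value p + q = 281; w = -14; 2*(-14)^4 - 8*(-14)^3 - 9*(-14)^2 + 3*(-14)^1 - 7 = (76832) + (21952) + (-1764) + (-42) + (-7) = 96971; answer 96971

96971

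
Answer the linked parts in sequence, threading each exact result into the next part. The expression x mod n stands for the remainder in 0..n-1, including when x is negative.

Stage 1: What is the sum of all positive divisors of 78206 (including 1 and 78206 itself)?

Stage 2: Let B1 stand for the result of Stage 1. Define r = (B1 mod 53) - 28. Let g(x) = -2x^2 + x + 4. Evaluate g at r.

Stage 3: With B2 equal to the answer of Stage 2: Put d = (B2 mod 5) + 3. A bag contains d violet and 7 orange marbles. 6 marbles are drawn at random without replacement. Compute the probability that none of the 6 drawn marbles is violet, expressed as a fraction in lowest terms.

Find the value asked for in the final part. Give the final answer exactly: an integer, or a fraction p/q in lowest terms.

Stage 1: 78206 = 2 * 39103; sigma = (1 + 2) * (1 + 39103) = 3 * 39104 = 117312; answer 117312
Stage 2: B1 = 117312; r = -5; -2*(-5)^2 + 1*(-5)^1 + 4 = (-50) + (-5) + (4) = -51; answer -51
Stage 3: B2 = -51; d = 7; total draws C(14,6) = 3003; favorable C(7,6) = 7; P = 1/429; answer 1/429

1/429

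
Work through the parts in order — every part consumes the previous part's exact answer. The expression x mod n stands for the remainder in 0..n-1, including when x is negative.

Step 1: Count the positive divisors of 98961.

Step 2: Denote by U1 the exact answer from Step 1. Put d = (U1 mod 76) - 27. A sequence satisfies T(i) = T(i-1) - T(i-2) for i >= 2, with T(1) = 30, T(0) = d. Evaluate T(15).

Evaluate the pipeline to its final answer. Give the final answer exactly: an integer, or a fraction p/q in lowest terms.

Step 1: 98961 = 3 * 32987; number of divisors = (1+1) * (1+1) = 4; answer 4
Step 2: U1 = 4; d = -23; T(2) = 1*(30) - 1*(-23) = 53; iterating: T(2)=53, T(3)=23, T(4)=-30, T(5)=-53, T(6)=-23, T(7)=30, T(8)=53, T(9)=23, T(10)=-30, T(11)=-53, T(12)=-23, T(13)=30, T(14)=53, T(15)=23; answer 23

23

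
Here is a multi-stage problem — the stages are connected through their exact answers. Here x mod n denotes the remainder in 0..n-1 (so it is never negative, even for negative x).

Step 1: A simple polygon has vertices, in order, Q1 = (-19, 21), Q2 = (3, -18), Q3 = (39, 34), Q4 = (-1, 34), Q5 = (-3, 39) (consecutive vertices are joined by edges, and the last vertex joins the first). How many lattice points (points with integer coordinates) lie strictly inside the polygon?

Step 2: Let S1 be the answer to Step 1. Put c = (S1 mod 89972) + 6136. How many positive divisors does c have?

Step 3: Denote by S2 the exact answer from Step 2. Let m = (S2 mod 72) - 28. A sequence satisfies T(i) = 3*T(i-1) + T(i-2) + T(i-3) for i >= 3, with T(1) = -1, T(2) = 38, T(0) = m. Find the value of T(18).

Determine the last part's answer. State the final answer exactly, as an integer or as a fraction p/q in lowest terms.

8191692326

Step 1: cross terms: (-19*-18 - 3*21)=279, (3*34 - 39*-18)=804, (39*34 - -1*34)=1360, (-1*39 - -3*34)=63, (-3*21 - -19*39)=678; twice the area = |3184| = 3184; area = 1592; boundary points = 1 + 4 + 40 + 1 + 2 = 48; strictly interior points = area - boundary/2 + 1 = 1569; answer 1569
Step 2: S1 = 1569; c = 7705; 7705 = 5 * 23 * 67; number of divisors = (1+1) * (1+1) * (1+1) = 8; answer 8
Step 3: S2 = 8; m = -20; T(3) = 3*(38) + 1*(-1) + 1*(-20) = 93; iterating: T(3)=93, T(4)=316, T(5)=1079, T(6)=3646, T(7)=12333, T(8)=41724, T(9)=141151, T(10)=477510, T(11)=1615405, T(12)=5464876, T(13)=18487543, T(14)=62542910, T(15)=211581149, T(16)=715773900, T(17)=2421445759, T(18)=8191692326; answer 8191692326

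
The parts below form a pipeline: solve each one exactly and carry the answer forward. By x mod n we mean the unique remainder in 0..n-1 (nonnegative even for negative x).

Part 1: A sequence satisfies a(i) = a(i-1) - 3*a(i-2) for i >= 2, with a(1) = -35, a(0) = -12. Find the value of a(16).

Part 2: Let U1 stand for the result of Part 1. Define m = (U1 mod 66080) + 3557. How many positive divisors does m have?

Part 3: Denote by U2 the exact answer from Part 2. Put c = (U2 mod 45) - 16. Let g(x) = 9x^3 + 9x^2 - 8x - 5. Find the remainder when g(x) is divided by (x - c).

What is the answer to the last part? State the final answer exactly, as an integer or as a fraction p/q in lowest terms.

5115

Part 1: a(2) = 1*(-35) - 3*(-12) = 1; iterating: a(2)=1, a(3)=106, a(4)=103, a(5)=-215, a(6)=-524, a(7)=121, a(8)=1693, a(9)=1330, a(10)=-3749, a(11)=-7739, a(12)=3508, a(13)=26725, a(14)=16201, a(15)=-63974, a(16)=-112577; answer -112577
Part 2: U1 = -112577; m = 23140; 23140 = 2^2 * 5 * 13 * 89; number of divisors = (2+1) * (1+1) * (1+1) * (1+1) = 24; answer 24
Part 3: U2 = 24; c = 8; remainder = value at the root: 9*(8)^3 + 9*(8)^2 - 8*(8)^1 - 5 = (4608) + (576) + (-64) + (-5) = 5115; answer 5115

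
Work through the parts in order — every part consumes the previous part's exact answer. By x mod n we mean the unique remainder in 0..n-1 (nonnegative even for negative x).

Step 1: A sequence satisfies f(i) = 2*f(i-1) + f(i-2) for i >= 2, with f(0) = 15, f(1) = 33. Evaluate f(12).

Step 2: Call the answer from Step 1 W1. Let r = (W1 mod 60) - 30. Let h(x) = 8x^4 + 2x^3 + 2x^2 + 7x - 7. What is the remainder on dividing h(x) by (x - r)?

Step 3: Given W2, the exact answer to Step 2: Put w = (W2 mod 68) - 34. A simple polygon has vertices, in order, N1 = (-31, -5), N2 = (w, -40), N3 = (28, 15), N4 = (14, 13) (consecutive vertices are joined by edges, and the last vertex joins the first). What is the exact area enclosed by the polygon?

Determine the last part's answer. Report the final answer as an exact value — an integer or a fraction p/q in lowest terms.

2967/2

Step 1: f(2) = 2*(33) + 1*(15) = 81; iterating: f(2)=81, f(3)=195, f(4)=471, f(5)=1137, f(6)=2745, f(7)=6627, f(8)=15999, f(9)=38625, f(10)=93249, f(11)=225123, f(12)=543495; answer 543495
Step 2: W1 = 543495; r = -15; remainder = value at the root: 8*(-15)^4 + 2*(-15)^3 + 2*(-15)^2 + 7*(-15)^1 - 7 = (405000) + (-6750) + (450) + (-105) + (-7) = 398588; answer 398588
Step 3: W2 = 398588; w = 6; cross terms: (-31*-40 - 6*-5)=1270, (6*15 - 28*-40)=1210, (28*13 - 14*15)=154, (14*-5 - -31*13)=333; twice the area = |2967| = 2967; area = 2967/2; answer 2967/2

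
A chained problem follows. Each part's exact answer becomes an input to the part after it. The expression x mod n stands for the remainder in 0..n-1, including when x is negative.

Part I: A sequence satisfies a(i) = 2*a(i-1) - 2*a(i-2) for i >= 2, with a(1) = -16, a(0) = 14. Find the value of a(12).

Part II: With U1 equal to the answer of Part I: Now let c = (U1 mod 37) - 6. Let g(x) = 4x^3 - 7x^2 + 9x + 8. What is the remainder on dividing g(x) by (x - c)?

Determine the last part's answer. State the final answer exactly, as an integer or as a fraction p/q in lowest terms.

45180

Part I: a(2) = 2*(-16) - 2*(14) = -60; iterating: a(2)=-60, a(3)=-88, a(4)=-56, a(5)=64, a(6)=240, a(7)=352, a(8)=224, a(9)=-256, a(10)=-960, a(11)=-1408, a(12)=-896; answer -896
Part II: U1 = -896; c = 23; remainder = value at the root: 4*(23)^3 - 7*(23)^2 + 9*(23)^1 + 8 = (48668) + (-3703) + (207) + (8) = 45180; answer 45180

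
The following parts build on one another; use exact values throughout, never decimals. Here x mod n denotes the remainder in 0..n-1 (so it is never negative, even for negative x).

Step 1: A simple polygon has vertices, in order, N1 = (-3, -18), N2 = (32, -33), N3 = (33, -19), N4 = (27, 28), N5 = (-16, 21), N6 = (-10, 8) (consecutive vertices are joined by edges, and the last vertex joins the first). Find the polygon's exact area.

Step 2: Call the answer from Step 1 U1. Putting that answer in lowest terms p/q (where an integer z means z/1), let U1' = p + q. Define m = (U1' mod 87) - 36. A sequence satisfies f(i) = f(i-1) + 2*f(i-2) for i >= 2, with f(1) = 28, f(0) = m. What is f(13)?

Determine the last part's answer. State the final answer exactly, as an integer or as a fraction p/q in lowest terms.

71008

Step 1: cross terms: (-3*-33 - 32*-18)=675, (32*-19 - 33*-33)=481, (33*28 - 27*-19)=1437, (27*21 - -16*28)=1015, (-16*8 - -10*21)=82, (-10*-18 - -3*8)=204; twice the area = |3894| = 3894; area = 1947; answer 1947
Step 2: U1 = 1947; threaded value p + q = 1948; m = -2; f(2) = 1*(28) + 2*(-2) = 24; iterating: f(2)=24, f(3)=80, f(4)=128, f(5)=288, f(6)=544, f(7)=1120, f(8)=2208, f(9)=4448, f(10)=8864, f(11)=17760, f(12)=35488, f(13)=71008; answer 71008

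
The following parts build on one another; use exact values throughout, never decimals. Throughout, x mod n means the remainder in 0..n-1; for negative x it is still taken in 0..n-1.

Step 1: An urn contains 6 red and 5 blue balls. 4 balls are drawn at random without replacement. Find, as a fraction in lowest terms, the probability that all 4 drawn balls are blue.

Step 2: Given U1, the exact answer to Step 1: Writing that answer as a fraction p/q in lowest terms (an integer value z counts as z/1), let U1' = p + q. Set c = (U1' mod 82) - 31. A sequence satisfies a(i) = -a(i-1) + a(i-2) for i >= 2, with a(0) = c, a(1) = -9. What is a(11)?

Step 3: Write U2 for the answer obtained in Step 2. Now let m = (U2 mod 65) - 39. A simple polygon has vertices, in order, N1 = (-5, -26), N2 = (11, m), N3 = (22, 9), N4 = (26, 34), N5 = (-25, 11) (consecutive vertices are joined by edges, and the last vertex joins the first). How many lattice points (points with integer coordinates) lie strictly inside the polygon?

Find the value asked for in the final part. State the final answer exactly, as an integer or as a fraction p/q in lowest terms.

Step 1: total draws C(11,4) = 330; favorable C(5,4) = 5; P = 1/66; answer 1/66
Step 2: U1 = 1/66; threaded value p + q = 67; c = 36; a(2) = -1*(-9) + 1*(36) = 45; iterating: a(2)=45, a(3)=-54, a(4)=99, a(5)=-153, a(6)=252, a(7)=-405, a(8)=657, a(9)=-1062, a(10)=1719, a(11)=-2781; answer -2781
Step 3: U2 = -2781; m = -25; cross terms: (-5*-25 - 11*-26)=411, (11*9 - 22*-25)=649, (22*34 - 26*9)=514, (26*11 - -25*34)=1136, (-25*-26 - -5*11)=705; twice the area = |3415| = 3415; area = 3415/2; boundary points = 1 + 1 + 1 + 1 + 1 = 5; strictly interior points = area - boundary/2 + 1 = 1706; answer 1706

1706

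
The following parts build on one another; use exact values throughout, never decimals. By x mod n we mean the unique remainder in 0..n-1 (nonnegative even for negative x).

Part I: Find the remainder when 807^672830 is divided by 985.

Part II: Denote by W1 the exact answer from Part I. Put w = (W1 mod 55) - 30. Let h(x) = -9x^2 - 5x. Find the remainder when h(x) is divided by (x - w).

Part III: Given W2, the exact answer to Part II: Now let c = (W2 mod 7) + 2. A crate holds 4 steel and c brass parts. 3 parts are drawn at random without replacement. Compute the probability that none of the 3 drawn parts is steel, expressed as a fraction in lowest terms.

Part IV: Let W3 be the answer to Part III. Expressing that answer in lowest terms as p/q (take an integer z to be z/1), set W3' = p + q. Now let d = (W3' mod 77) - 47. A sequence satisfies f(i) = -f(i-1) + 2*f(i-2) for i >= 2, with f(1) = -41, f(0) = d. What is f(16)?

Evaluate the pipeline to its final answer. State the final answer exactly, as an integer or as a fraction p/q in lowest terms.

Part I: squarings mod 985: 807^1=807, 807^2=164, 807^4=301, 807^8=966, 807^16=361, 807^32=301, 807^64=966, 807^128=361, 807^256=301, 807^512=966, 807^1024=361, 807^2048=301, 807^4096=966, 807^8192=361, 807^16384=301, 807^32768=966, 807^65536=361, 807^131072=301, 807^262144=966, 807^524288=361; 807^672830 = 807^2 * 807^4 * 807^8 * 807^16 * 807^32 * 807^1024 * 807^16384 * 807^131072 * 807^524288 = 104 (mod 985); answer 104
Part II: W1 = 104; w = 19; remainder = value at the root: -9*(19)^2 - 5*(19)^1 = (-3249) + (-95) = -3344; answer -3344
Part III: W2 = -3344; c = 4; total draws C(8,3) = 56; favorable C(4,3) = 4; P = 1/14; answer 1/14
Part IV: W3 = 1/14; threaded value p + q = 15; d = -32; f(2) = -1*(-41) + 2*(-32) = -23; iterating: f(2)=-23, f(3)=-59, f(4)=13, f(5)=-131, f(6)=157, f(7)=-419, f(8)=733, f(9)=-1571, f(10)=3037, f(11)=-6179, f(12)=12253, f(13)=-24611, f(14)=49117, f(15)=-98339, f(16)=196573; answer 196573

196573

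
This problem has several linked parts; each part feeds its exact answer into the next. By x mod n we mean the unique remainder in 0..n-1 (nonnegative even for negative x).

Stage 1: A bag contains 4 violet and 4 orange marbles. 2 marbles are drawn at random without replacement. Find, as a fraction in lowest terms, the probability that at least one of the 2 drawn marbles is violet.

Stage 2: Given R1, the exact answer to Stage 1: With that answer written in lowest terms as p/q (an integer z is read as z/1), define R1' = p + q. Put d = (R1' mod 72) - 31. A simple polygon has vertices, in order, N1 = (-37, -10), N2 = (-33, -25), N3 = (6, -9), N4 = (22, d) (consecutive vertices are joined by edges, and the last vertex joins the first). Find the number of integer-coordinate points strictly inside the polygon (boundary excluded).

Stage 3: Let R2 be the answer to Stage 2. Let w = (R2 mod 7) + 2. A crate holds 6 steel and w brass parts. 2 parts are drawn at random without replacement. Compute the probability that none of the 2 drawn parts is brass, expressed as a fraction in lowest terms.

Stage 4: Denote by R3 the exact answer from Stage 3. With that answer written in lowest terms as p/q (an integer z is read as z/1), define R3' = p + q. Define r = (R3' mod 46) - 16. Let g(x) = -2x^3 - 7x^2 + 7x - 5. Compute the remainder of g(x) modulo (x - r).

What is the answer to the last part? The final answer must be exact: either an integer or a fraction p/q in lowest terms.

Stage 1: total draws C(8,2) = 28; complement C(4,2) = 6; favorable 28 - 6 = 22; P = 11/14; answer 11/14
Stage 2: R1 = 11/14; threaded value p + q = 25; d = -6; cross terms: (-37*-25 - -33*-10)=595, (-33*-9 - 6*-25)=447, (6*-6 - 22*-9)=162, (22*-10 - -37*-6)=-442; twice the area = |762| = 762; area = 381; boundary points = 1 + 1 + 1 + 1 = 4; strictly interior points = area - boundary/2 + 1 = 380; answer 380
Stage 3: R2 = 380; w = 4; total draws C(10,2) = 45; favorable C(6,2) = 15; P = 1/3; answer 1/3
Stage 4: R3 = 1/3; threaded value p + q = 4; r = -12; remainder = value at the root: -2*(-12)^3 - 7*(-12)^2 + 7*(-12)^1 - 5 = (3456) + (-1008) + (-84) + (-5) = 2359; answer 2359

2359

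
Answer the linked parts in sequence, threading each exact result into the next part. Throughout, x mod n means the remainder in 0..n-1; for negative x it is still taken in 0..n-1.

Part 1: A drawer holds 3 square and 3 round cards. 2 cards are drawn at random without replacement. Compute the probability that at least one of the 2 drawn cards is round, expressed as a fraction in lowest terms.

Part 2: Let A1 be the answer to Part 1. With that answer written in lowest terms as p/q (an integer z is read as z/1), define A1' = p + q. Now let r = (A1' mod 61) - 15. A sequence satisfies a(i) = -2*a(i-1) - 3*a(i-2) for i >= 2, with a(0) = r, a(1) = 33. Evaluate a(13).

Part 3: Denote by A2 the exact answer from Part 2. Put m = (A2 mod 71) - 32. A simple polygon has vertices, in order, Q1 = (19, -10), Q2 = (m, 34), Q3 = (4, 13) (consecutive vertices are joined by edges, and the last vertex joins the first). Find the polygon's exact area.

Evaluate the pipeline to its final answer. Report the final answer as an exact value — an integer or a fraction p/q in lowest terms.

683/2

Part 1: total draws C(6,2) = 15; complement C(3,2) = 3; favorable 15 - 3 = 12; P = 4/5; answer 4/5
Part 2: A1 = 4/5; threaded value p + q = 9; r = -6; a(2) = -2*(33) - 3*(-6) = -48; iterating: a(2)=-48, a(3)=-3, a(4)=150, a(5)=-291, a(6)=132, a(7)=609, a(8)=-1614, a(9)=1401, a(10)=2040, a(11)=-8283, a(12)=10446, a(13)=3957; answer 3957
Part 3: A2 = 3957; m = 20; cross terms: (19*34 - 20*-10)=846, (20*13 - 4*34)=124, (4*-10 - 19*13)=-287; twice the area = |683| = 683; area = 683/2; answer 683/2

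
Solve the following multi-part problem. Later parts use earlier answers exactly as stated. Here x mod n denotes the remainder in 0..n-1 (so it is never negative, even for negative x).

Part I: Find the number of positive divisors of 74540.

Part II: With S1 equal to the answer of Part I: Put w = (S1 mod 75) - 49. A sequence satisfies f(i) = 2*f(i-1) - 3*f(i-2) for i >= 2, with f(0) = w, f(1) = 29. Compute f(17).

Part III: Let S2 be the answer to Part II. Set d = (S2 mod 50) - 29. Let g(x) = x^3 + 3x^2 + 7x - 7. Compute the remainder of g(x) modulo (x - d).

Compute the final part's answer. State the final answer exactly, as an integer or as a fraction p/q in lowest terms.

Part I: 74540 = 2^2 * 5 * 3727; number of divisors = (2+1) * (1+1) * (1+1) = 12; answer 12
Part II: S1 = 12; w = -37; f(2) = 2*(29) - 3*(-37) = 169; iterating: f(2)=169, f(3)=251, f(4)=-5, f(5)=-763, f(6)=-1511, f(7)=-733, f(8)=3067, f(9)=8333, f(10)=7465, f(11)=-10069, f(12)=-42533, f(13)=-54859, f(14)=17881, f(15)=200339, f(16)=347035, f(17)=93053; answer 93053
Part III: S2 = 93053; d = -26; remainder = value at the root: 1*(-26)^3 + 3*(-26)^2 + 7*(-26)^1 - 7 = (-17576) + (2028) + (-182) + (-7) = -15737; answer -15737

-15737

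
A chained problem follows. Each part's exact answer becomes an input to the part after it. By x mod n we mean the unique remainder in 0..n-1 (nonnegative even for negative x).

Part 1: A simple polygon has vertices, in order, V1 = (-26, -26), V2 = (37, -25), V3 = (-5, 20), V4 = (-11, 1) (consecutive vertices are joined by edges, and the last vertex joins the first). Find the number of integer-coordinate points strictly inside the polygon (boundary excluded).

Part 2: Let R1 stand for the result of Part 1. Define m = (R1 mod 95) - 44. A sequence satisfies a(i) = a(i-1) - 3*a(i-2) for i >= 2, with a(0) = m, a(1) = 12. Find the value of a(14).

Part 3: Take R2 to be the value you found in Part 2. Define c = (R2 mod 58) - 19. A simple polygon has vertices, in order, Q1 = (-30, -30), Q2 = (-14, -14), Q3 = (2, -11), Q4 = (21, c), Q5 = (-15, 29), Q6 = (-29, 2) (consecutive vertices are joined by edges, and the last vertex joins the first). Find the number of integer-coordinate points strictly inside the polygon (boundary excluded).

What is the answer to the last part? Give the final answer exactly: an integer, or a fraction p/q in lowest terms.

Part 1: cross terms: (-26*-25 - 37*-26)=1612, (37*20 - -5*-25)=615, (-5*1 - -11*20)=215, (-11*-26 - -26*1)=312; twice the area = |2754| = 2754; area = 1377; boundary points = 1 + 3 + 1 + 3 = 8; strictly interior points = area - boundary/2 + 1 = 1374; answer 1374
Part 2: R1 = 1374; m = 0; a(2) = 1*(12) - 3*(0) = 12; iterating: a(2)=12, a(3)=-24, a(4)=-60, a(5)=12, a(6)=192, a(7)=156, a(8)=-420, a(9)=-888, a(10)=372, a(11)=3036, a(12)=1920, a(13)=-7188, a(14)=-12948; answer -12948
Part 3: R2 = -12948; c = 25; cross terms: (-30*-14 - -14*-30)=0, (-14*-11 - 2*-14)=182, (2*25 - 21*-11)=281, (21*29 - -15*25)=984, (-15*2 - -29*29)=811, (-29*-30 - -30*2)=930; twice the area = |3188| = 3188; area = 1594; boundary points = 16 + 1 + 1 + 4 + 1 + 1 = 24; strictly interior points = area - boundary/2 + 1 = 1583; answer 1583

1583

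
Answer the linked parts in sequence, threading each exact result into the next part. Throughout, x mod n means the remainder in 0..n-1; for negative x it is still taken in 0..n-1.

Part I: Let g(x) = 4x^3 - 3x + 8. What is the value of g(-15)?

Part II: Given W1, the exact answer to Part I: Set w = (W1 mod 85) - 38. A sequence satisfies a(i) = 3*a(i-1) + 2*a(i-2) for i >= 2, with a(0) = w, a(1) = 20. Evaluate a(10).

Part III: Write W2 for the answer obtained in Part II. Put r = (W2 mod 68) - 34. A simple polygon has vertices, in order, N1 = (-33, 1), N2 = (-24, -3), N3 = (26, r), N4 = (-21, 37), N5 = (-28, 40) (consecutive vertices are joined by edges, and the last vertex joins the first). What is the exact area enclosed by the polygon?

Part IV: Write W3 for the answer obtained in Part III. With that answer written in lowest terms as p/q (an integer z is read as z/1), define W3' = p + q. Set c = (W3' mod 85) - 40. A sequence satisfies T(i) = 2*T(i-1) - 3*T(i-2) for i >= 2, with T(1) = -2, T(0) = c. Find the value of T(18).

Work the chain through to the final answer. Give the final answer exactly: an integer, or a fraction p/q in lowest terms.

Part I: 4*(-15)^3 - 3*(-15)^1 + 8 = (-13500) + (45) + (8) = -13447; answer -13447
Part II: W1 = -13447; w = 30; a(2) = 3*(20) + 2*(30) = 120; iterating: a(2)=120, a(3)=400, a(4)=1440, a(5)=5120, a(6)=18240, a(7)=64960, a(8)=231360, a(9)=824000, a(10)=2934720; answer 2934720
Part III: W2 = 2934720; r = 10; cross terms: (-33*-3 - -24*1)=123, (-24*10 - 26*-3)=-162, (26*37 - -21*10)=1172, (-21*40 - -28*37)=196, (-28*1 - -33*40)=1292; twice the area = |2621| = 2621; area = 2621/2; answer 2621/2
Part IV: W3 = 2621/2; threaded value p + q = 2623; c = 33; T(2) = 2*(-2) - 3*(33) = -103; iterating: T(2)=-103, T(3)=-200, T(4)=-91, T(5)=418, T(6)=1109, T(7)=964, T(8)=-1399, T(9)=-5690, T(10)=-7183, T(11)=2704, T(12)=26957, T(13)=45802, T(14)=10733, T(15)=-115940, T(16)=-264079, T(17)=-180338, T(18)=431561; answer 431561

431561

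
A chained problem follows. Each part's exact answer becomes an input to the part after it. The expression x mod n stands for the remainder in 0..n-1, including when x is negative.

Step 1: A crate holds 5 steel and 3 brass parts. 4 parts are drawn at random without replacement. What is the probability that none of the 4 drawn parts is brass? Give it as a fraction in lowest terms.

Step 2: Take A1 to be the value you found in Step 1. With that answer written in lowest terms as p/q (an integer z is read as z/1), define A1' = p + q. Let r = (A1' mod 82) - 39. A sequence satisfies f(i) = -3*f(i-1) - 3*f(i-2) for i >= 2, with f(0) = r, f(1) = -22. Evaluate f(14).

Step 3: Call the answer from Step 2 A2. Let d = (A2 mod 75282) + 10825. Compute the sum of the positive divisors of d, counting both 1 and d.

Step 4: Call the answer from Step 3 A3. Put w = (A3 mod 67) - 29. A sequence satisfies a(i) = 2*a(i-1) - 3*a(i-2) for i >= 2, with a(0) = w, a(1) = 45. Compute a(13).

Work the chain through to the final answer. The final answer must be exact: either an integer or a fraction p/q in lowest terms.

Step 1: total draws C(8,4) = 70; favorable C(5,4) = 5; P = 1/14; answer 1/14
Step 2: A1 = 1/14; threaded value p + q = 15; r = -24; f(2) = -3*(-22) - 3*(-24) = 138; iterating: f(2)=138, f(3)=-348, f(4)=630, f(5)=-846, f(6)=648, f(7)=594, f(8)=-3726, f(9)=9396, f(10)=-17010, f(11)=22842, f(12)=-17496, f(13)=-16038, f(14)=100602; answer 100602
Step 3: A2 = 100602; d = 36145; 36145 = 5 * 7229; sigma = (1 + 5) * (1 + 7229) = 6 * 7230 = 43380; answer 43380
Step 4: A3 = 43380; w = 2; a(2) = 2*(45) - 3*(2) = 84; iterating: a(2)=84, a(3)=33, a(4)=-186, a(5)=-471, a(6)=-384, a(7)=645, a(8)=2442, a(9)=2949, a(10)=-1428, a(11)=-11703, a(12)=-19122, a(13)=-3135; answer -3135

-3135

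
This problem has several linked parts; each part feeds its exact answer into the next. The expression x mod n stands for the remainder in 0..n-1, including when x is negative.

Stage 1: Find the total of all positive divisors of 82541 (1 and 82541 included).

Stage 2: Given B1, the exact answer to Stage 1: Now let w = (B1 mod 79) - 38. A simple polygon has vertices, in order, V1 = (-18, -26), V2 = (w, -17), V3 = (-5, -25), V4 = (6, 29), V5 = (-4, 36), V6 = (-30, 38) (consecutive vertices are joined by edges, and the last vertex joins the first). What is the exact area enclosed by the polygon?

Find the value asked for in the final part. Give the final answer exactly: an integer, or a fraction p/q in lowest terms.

Stage 1: 82541 = 59 * 1399; sigma = (1 + 59) * (1 + 1399) = 60 * 1400 = 84000; answer 84000
Stage 2: B1 = 84000; w = -15; cross terms: (-18*-17 - -15*-26)=-84, (-15*-25 - -5*-17)=290, (-5*29 - 6*-25)=5, (6*36 - -4*29)=332, (-4*38 - -30*36)=928, (-30*-26 - -18*38)=1464; twice the area = |2935| = 2935; area = 2935/2; answer 2935/2

2935/2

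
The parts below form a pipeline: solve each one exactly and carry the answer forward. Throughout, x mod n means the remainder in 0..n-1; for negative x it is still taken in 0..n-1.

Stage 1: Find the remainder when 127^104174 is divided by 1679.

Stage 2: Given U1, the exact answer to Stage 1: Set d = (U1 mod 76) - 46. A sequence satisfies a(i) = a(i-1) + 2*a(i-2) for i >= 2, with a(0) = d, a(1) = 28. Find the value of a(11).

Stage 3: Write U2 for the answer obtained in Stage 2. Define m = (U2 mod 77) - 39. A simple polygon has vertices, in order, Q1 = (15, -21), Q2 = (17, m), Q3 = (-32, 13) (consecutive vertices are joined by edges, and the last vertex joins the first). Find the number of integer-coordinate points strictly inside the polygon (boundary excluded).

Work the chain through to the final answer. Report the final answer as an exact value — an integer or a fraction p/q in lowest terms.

1044

Stage 1: squarings mod 1679: 127^1=127, 127^2=1018, 127^4=381, 127^8=767, 127^16=639, 127^32=324, 127^64=878, 127^128=223, 127^256=1038, 127^512=1205, 127^1024=1369, 127^2048=397, 127^4096=1462, 127^8192=77, 127^16384=892, 127^32768=1497, 127^65536=1223; 127^104174 = 127^2 * 127^4 * 127^8 * 127^32 * 127^64 * 127^128 * 127^512 * 127^1024 * 127^4096 * 127^32768 * 127^65536 = 36 (mod 1679); answer 36
Stage 2: U1 = 36; d = -10; a(2) = 1*(28) + 2*(-10) = 8; iterating: a(2)=8, a(3)=64, a(4)=80, a(5)=208, a(6)=368, a(7)=784, a(8)=1520, a(9)=3088, a(10)=6128, a(11)=12304; answer 12304
Stage 3: U2 = 12304; m = 22; cross terms: (15*22 - 17*-21)=687, (17*13 - -32*22)=925, (-32*-21 - 15*13)=477; twice the area = |2089| = 2089; area = 2089/2; boundary points = 1 + 1 + 1 = 3; strictly interior points = area - boundary/2 + 1 = 1044; answer 1044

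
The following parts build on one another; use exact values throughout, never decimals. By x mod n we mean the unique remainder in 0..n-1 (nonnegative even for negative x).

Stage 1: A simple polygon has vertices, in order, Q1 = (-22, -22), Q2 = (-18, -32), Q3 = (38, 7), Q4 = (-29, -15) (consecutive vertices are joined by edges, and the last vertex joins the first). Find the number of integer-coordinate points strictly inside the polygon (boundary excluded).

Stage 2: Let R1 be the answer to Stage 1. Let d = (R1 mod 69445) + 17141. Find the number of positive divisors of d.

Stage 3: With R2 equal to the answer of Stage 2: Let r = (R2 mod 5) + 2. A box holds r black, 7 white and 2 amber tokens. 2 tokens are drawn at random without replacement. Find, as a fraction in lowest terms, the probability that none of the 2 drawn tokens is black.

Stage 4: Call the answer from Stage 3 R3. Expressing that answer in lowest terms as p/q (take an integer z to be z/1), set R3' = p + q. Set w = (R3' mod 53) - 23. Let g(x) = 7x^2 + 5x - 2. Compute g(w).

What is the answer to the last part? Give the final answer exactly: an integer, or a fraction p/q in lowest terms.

Stage 1: cross terms: (-22*-32 - -18*-22)=308, (-18*7 - 38*-32)=1090, (38*-15 - -29*7)=-367, (-29*-22 - -22*-15)=308; twice the area = |1339| = 1339; area = 1339/2; boundary points = 2 + 1 + 1 + 7 = 11; strictly interior points = area - boundary/2 + 1 = 665; answer 665
Stage 2: R1 = 665; d = 17806; 17806 = 2 * 29 * 307; number of divisors = (1+1) * (1+1) * (1+1) = 8; answer 8
Stage 3: R2 = 8; r = 5; total draws C(14,2) = 91; favorable C(9,2) = 36; P = 36/91; answer 36/91
Stage 4: R3 = 36/91; threaded value p + q = 127; w = -2; 7*(-2)^2 + 5*(-2)^1 - 2 = (28) + (-10) + (-2) = 16; answer 16

16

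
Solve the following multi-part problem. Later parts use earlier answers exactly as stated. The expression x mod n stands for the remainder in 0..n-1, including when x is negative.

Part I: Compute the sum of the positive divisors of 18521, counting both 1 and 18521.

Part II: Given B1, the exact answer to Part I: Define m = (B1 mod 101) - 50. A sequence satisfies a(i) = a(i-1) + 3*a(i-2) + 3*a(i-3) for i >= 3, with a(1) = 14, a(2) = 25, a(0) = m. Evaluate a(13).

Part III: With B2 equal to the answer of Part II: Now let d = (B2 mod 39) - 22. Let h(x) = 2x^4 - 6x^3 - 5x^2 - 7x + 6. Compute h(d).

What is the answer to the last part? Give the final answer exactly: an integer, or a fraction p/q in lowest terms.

120486

Part I: 18521 is prime, so its only divisors are 1 and 18521; sigma = 1 + 18521 = 18522; answer 18522
Part II: B1 = 18522; m = -11; a(3) = 1*(25) + 3*(14) + 3*(-11) = 34; iterating: a(3)=34, a(4)=151, a(5)=328, a(6)=883, a(7)=2320, a(8)=5953, a(9)=15562, a(10)=40381, a(11)=104926, a(12)=272755, a(13)=708676; answer 708676
Part III: B2 = 708676; d = -15; 2*(-15)^4 - 6*(-15)^3 - 5*(-15)^2 - 7*(-15)^1 + 6 = (101250) + (20250) + (-1125) + (105) + (6) = 120486; answer 120486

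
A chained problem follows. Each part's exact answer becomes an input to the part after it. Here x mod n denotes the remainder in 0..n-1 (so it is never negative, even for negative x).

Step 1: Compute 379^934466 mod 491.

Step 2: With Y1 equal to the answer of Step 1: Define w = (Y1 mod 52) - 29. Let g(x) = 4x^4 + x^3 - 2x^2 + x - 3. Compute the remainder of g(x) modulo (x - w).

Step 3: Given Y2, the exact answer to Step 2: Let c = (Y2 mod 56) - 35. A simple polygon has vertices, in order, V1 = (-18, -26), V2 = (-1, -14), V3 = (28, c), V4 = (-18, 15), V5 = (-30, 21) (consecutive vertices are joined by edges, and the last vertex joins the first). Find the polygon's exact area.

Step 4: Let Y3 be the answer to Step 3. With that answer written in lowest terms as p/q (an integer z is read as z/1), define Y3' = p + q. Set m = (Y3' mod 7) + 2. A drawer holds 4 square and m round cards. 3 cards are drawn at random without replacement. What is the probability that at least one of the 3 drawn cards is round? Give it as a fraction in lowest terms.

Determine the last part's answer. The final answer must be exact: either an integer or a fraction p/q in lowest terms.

54/55

Step 1: squarings mod 491: 379^1=379, 379^2=269, 379^4=184, 379^8=468, 379^16=38, 379^32=462, 379^64=350, 379^128=241, 379^256=143, 379^512=318, 379^1024=469, 379^2048=484, 379^4096=49, 379^8192=437, 379^16384=461, 379^32768=409, 379^65536=341, 379^131072=405, 379^262144=31, 379^524288=470; 379^934466 = 379^2 * 379^64 * 379^512 * 379^16384 * 379^131072 * 379^262144 * 379^524288 = 65 (mod 491); answer 65
Step 2: Y1 = 65; w = -16; remainder = value at the root: 4*(-16)^4 + 1*(-16)^3 - 2*(-16)^2 + 1*(-16)^1 - 3 = (262144) + (-4096) + (-512) + (-16) + (-3) = 257517; answer 257517
Step 3: Y2 = 257517; c = -6; cross terms: (-18*-14 - -1*-26)=226, (-1*-6 - 28*-14)=398, (28*15 - -18*-6)=312, (-18*21 - -30*15)=72, (-30*-26 - -18*21)=1158; twice the area = |2166| = 2166; area = 1083; answer 1083
Step 4: Y3 = 1083; threaded value p + q = 1084; m = 8; total draws C(12,3) = 220; complement C(4,3) = 4; favorable 220 - 4 = 216; P = 54/55; answer 54/55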